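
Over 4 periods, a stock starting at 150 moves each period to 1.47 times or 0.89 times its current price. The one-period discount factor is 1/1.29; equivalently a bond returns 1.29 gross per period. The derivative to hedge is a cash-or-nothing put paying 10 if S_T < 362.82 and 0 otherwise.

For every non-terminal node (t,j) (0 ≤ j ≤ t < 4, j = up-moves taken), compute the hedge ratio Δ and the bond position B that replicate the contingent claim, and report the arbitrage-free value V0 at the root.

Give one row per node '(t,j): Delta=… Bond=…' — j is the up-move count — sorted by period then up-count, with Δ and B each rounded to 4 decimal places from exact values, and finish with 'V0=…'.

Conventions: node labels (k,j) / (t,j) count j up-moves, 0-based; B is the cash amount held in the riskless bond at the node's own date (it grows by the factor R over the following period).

(0,0): Delta=-0.0237 Bond=4.8804
(1,0): Delta=-0.0369 Bond=8.0582
(1,1): Delta=-0.0201 Bond=5.5026
(2,0): Delta=0.0000 Bond=6.0093
(2,1): Delta=-0.0470 Bond=12.3686
(2,2): Delta=-0.0128 Bond=4.7267
(3,0): Delta=0.0000 Bond=7.7519
(3,1): Delta=0.0000 Bond=7.7519
(3,2): Delta=-0.0598 Bond=19.6472
(3,3): Delta=0.0000 Bond=0.0000
V0=1.3238

Arbitrage-free pricing uses the up-move probability p* = (R−d)/(u−d) = 0.6897, discounting each step at R = 1.29.
Expiry values: V(4,0)=10.0000, V(4,1)=10.0000, V(4,2)=10.0000, V(4,3)=0.0000, V(4,4)=0.0000
(3,0): S=105.7454. Δ = (V_up−V_dn)/(S_up−S_dn) = (10.0000−10.0000)/(155.4457−94.1134) = 0.0000. V = [p*·10.0000 + (1−p*)·10.0000]/1.29 = 7.7519. B = V − Δ·S = 7.7519.
(3,1): S=174.6581. Δ = (V_up−V_dn)/(S_up−S_dn) = (10.0000−10.0000)/(256.7473−155.4457) = 0.0000. V = [p*·10.0000 + (1−p*)·10.0000]/1.29 = 7.7519. B = V − Δ·S = 7.7519.
(3,2): S=288.4801. Δ = (V_up−V_dn)/(S_up−S_dn) = (0.0000−10.0000)/(424.0658−256.7473) = -0.0598. V = [p*·0.0000 + (1−p*)·10.0000]/1.29 = 2.4058. B = V − Δ·S = 19.6472.
(3,3): S=476.4785. Δ = (V_up−V_dn)/(S_up−S_dn) = (0.0000−0.0000)/(700.4233−424.0658) = 0.0000. V = [p*·0.0000 + (1−p*)·0.0000]/1.29 = 0.0000. B = V − Δ·S = 0.0000.
(2,0): S=118.8150. Δ = (V_up−V_dn)/(S_up−S_dn) = (7.7519−7.7519)/(174.6581−105.7454) = 0.0000. V = [p*·7.7519 + (1−p*)·7.7519]/1.29 = 6.0093. B = V − Δ·S = 6.0093.
(2,1): S=196.2450. Δ = (V_up−V_dn)/(S_up−S_dn) = (2.4058−7.7519)/(288.4801−174.6581) = -0.0470. V = [p*·2.4058 + (1−p*)·7.7519]/1.29 = 3.1511. B = V − Δ·S = 12.3686.
(2,2): S=324.1350. Δ = (V_up−V_dn)/(S_up−S_dn) = (0.0000−2.4058)/(476.4784−288.4801) = -0.0128. V = [p*·0.0000 + (1−p*)·2.4058]/1.29 = 0.5788. B = V − Δ·S = 4.7267.
(1,0): S=133.5000. Δ = (V_up−V_dn)/(S_up−S_dn) = (3.1511−6.0093)/(196.2450−118.8150) = -0.0369. V = [p*·3.1511 + (1−p*)·6.0093]/1.29 = 3.1303. B = V − Δ·S = 8.0582.
(1,1): S=220.5000. Δ = (V_up−V_dn)/(S_up−S_dn) = (0.5788−3.1511)/(324.1350−196.2450) = -0.0201. V = [p*·0.5788 + (1−p*)·3.1511]/1.29 = 1.0675. B = V − Δ·S = 5.5026.
(0,0): S=150.0000. Δ = (V_up−V_dn)/(S_up−S_dn) = (1.0675−3.1303)/(220.5000−133.5000) = -0.0237. V = [p*·1.0675 + (1−p*)·3.1303]/1.29 = 1.3238. B = V − Δ·S = 4.8804.
Verification: the root portfolio costs Δ(0,0)·S0 + B(0,0) = 1.3238, matching V0.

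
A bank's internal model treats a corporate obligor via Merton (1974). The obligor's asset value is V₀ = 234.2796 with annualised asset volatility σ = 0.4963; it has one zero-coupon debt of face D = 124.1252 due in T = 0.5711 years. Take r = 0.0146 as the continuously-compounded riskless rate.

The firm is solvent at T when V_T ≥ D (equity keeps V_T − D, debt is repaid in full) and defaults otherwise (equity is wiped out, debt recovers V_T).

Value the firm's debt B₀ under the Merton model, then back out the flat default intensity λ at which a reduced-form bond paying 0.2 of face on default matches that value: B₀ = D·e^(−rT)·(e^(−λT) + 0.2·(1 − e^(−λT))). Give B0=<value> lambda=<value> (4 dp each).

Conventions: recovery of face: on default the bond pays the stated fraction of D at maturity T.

B0=121.9888 lambda=0.0198

Work the structural quantities from V₀ = 234.2796 against face 124.1252:
d₁ = [ln(V₀/D) + (r + σ²/2)T] / (σ√T)
   = [ln(234.2796/124.1252) + (0.0146 + 0.5·0.4963²)·0.5711] / (0.4963·√0.5711)
   = [0.635225 + 0.078673] / 0.375060 = 1.903424
d₂ = d₁ − σ√T = 1.903424 − 0.375060 = 1.528364
N(d₁) = 0.971507,  N(d₂) = 0.936789,  e^(−rT) = 0.991697
E₀ = V₀·N(d₁) − D·e^(−rT)·N(d₂)
   = 234.2796·0.971507 − 124.1252·0.991697·0.936789 = 112.290756
B₀ = V₀ − E₀ = 234.2796 − 112.290756 = 121.988844
e^(−λT) = (B₀·e^(rT)/D − 0.2)/(1 − 0.2) = (121.9888·1.008373/124.1252 − 0.2)/0.8 = 0.98877144
λ = −ln(0.98877144)/0.5711 = 0.019773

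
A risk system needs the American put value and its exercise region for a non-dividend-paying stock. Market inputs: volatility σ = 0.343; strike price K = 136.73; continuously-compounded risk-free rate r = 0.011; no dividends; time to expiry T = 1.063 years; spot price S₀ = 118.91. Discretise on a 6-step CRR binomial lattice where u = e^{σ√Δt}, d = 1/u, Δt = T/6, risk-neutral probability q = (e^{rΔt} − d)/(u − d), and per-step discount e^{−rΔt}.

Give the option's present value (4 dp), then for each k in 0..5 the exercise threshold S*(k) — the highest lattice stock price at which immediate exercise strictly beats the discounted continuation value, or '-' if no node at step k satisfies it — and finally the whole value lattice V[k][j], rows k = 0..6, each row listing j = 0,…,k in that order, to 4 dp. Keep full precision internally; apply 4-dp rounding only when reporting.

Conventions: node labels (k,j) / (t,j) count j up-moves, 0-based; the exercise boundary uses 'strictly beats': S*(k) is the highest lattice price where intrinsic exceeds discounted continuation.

price = 28.0109
boundary = - - - 77.1112 89.0877 102.9243
tree:
28.0109
37.4382 17.5260
48.2355 25.4519 8.6862
59.6188 35.6351 14.1065 2.6271
69.9852 47.6423 22.2809 4.9730 0.0000
78.9581 59.6188 33.8057 9.4137 0.0000 0.0000
86.7246 69.9852 47.6423 17.8200 0.0000 0.0000 0.0000

params: Δt=0.17717 u=1.15531 d=0.86557 q=0.47070 e^(-rΔt)=0.99805
t_6 payoffs: 86.7246 69.9852 47.6423 17.8200 0.0000 0.0000 0.0000
t_5: node(5,0) S=57.7719 payoff=78.9581 vs cont=78.6918 → 78.9581 [stop]  node(5,1) S=77.1112 payoff=59.6188 vs cont=59.3526 → 59.6188 [stop]  node(5,2) S=102.9243 payoff=33.8057 vs cont=33.5395 → 33.8057 [stop]  node(5,3) S=137.3785 payoff=0.0000 vs cont=9.4137 → 9.4137 [wait]  node(5,4) S=183.3662 payoff=0.0000 vs cont=0.0000 → 0.0000 [wait]  node(5,5) S=244.7483 payoff=0.0000 vs cont=0.0000 → 0.0000 [wait]  ⇒ S*(5)=102.9243
t_4: node(4,0) S=66.7448 payoff=69.9852 vs cont=69.7190 → 69.9852 [stop]  node(4,1) S=89.0877 payoff=47.6423 vs cont=47.3761 → 47.6423 [stop]  node(4,2) S=118.9100 payoff=17.8200 vs cont=22.2809 → 22.2809 [wait]  node(4,3) S=158.7153 payoff=0.0000 vs cont=4.9730 → 4.9730 [wait]  node(4,4) S=211.8456 payoff=0.0000 vs cont=0.0000 → 0.0000 [wait]  ⇒ S*(4)=89.0877
t_3: node(3,0) S=77.1112 payoff=59.6188 vs cont=59.3526 → 59.6188 [stop]  node(3,1) S=102.9243 payoff=33.8057 vs cont=35.6351 → 35.6351 [wait]  node(3,2) S=137.3785 payoff=0.0000 vs cont=14.1065 → 14.1065 [wait]  node(3,3) S=183.3662 payoff=0.0000 vs cont=2.6271 → 2.6271 [wait]  ⇒ S*(3)=77.1112
t_2: node(2,0) S=89.0877 payoff=47.6423 vs cont=48.2355 → 48.2355 [wait]  node(2,1) S=118.9100 payoff=17.8200 vs cont=25.4519 → 25.4519 [wait]  node(2,2) S=158.7153 payoff=0.0000 vs cont=8.6862 → 8.6862 [wait]  ⇒ S*(2)=-
t_1: node(1,0) S=102.9243 payoff=33.8057 vs cont=37.4382 → 37.4382 [wait]  node(1,1) S=137.3785 payoff=0.0000 vs cont=17.5260 → 17.5260 [wait]  ⇒ S*(1)=-
t_0: node(0,0) S=118.9100 payoff=17.8200 vs cont=28.0109 → 28.0109 [wait]  ⇒ S*(0)=-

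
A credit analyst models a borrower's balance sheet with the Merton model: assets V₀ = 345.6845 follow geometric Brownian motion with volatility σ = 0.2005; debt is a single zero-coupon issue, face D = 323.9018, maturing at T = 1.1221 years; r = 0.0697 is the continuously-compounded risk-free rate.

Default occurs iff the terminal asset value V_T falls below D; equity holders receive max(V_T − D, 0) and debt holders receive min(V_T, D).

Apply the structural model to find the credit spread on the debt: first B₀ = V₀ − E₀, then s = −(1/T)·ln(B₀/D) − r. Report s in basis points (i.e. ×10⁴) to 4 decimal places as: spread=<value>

spread=307.4725

With assets at 345.6845 and a single debt payment of 323.9018 at 1.1221 years:
d₁ = [ln(V₀/D) + (r + σ²/2)T] / (σ√T)
   = [ln(345.6845/323.9018) + (0.0697 + 0.5·0.2005²)·1.1221] / (0.2005·√1.1221)
   = [0.065086 + 0.100765] / 0.212388 = 0.780886
d₂ = d₁ − σ√T = 0.780886 − 0.212388 = 0.568498
N(d₁) = 0.782565,  N(d₂) = 0.715151,  e^(−rT) = 0.924770
E₀ = V₀·N(d₁) − D·e^(−rT)·N(d₂)
   = 345.6845·0.782565 − 323.9018·0.924770·0.715151 = 56.308023
B₀ = V₀ − E₀ = 345.6845 − 56.308023 = 289.376477
spread = −(1/T)·ln(B₀/D) − r = −(1/1.1221)·ln(289.376477/323.9018) − 0.0697 = 0.03074725
in basis points: 0.03074725 × 10⁴ = 307.4725 bp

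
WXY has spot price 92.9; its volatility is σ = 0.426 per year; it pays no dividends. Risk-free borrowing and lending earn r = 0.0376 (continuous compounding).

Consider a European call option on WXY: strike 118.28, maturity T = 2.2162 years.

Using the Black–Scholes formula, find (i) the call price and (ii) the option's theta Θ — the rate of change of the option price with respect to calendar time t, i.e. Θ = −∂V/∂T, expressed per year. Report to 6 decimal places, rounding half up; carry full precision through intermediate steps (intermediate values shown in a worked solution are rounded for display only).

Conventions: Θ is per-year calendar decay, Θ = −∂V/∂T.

σ√T = 0.426·√2.2162 = 0.634182
d₁ = (ln(S/K) + (r+σ²/2)T) / (σ√T) = (ln(92.9/118.28) + (0.0376+0.426²/2)·2.2162) / 0.634182 = (-0.241531 + 0.284423) / 0.634182 = 0.067633
d₂ = d₁ − σ√T = 0.067633 − 0.634182 = -0.566549
e^{−rT} = 0.920048
N(d₁) = 0.526961,  N(d₂) = 0.285510
Call price V = S·N(d₁) − K·e^{−rT}·N(d₂) = 48.954686 − 31.070168 = 17.884517
φ(d₁) = (1/√(2π))·e^{−d₁²/2} = 0.398031
Θ = −S·φ(d₁)·σ/(2√T) − r·K·e^{−rT}·N(d₂) = −5.290633 − 1.168238 = -6.458871

price = 17.884517
Θ = -6.458871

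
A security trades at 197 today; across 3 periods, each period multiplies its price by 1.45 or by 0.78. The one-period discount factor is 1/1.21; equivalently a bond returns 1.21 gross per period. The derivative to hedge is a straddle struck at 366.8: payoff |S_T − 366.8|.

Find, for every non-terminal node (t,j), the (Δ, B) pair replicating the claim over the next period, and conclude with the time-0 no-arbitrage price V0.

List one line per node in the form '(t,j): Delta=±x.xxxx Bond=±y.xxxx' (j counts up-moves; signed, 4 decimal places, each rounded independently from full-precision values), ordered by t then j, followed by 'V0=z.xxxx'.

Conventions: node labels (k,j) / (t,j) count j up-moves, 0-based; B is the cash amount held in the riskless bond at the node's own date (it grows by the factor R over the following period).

(0,0): Delta=-0.0034 Bond=80.4919
(1,0): Delta=-1.0000 Bond=250.5293
(1,1): Delta=0.2958 Bond=11.9249
(2,0): Delta=-1.0000 Bond=303.1405
(2,1): Delta=-1.0000 Bond=303.1405
(2,2): Delta=0.6848 Bond=-146.7120
V0=79.8177

Under the risk-neutral measure, an up-move has probability p* = (R−d)/(u−d) = 0.6418 and values discount at R = 1.21.
Terminal payoffs: V(3,0)=273.3133, V(3,1)=193.0105, V(3,2)=43.7298, V(3,3)=233.7791
  t=2,j=0: stock 119.8548 → up 173.7895 (V=193.0105), down 93.4867 (V=273.3133). Price 183.2857; hedge Δ=-1.0000, bond B=303.1405.
  t=2,j=1: stock 222.8070 → up 323.0701 (V=43.7298), down 173.7895 (V=193.0105). Price 80.3335; hedge Δ=-1.0000, bond B=303.1405.
  t=2,j=2: stock 414.1925 → up 600.5791 (V=233.7791), down 323.0702 (V=43.7298). Price 136.9436; hedge Δ=0.6848, bond B=-146.7120.
  t=1,j=0: stock 153.6600 → up 222.8070 (V=80.3335), down 119.8548 (V=183.2857). Price 96.8693; hedge Δ=-1.0000, bond B=250.5293.
  t=1,j=1: stock 285.6500 → up 414.1925 (V=136.9436), down 222.8070 (V=80.3335). Price 96.4177; hedge Δ=0.2958, bond B=11.9249.
  t=0,j=0: stock 197.0000 → up 285.6500 (V=96.4177), down 153.6600 (V=96.8693). Price 79.8177; hedge Δ=-0.0034, bond B=80.4919.
As a check, the time-0 holding Δ(0,0)·S0 + B(0,0) comes to 79.8177 — exactly V0.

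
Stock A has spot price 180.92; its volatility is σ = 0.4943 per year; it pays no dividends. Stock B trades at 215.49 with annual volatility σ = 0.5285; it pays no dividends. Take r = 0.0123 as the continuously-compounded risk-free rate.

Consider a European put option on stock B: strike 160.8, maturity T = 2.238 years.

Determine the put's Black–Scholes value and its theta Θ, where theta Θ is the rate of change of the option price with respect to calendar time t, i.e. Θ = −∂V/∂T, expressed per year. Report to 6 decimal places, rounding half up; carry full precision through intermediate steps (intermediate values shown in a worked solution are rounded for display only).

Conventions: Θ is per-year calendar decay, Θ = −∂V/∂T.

price = 31.979708
Θ = -10.068576

σ√T = 0.5285·√2.238 = 0.790633
d₁ = (ln(S/K) + (r+σ²/2)T) / (σ√T) = (ln(215.49/160.8) + (0.0123+0.5285²/2)·2.238) / 0.790633 = (0.292753 + 0.340078) / 0.790633 = 0.800410
d₂ = d₁ − σ√T = 0.800410 − 0.790633 = 0.009777
e^{−rT} = 0.972848
N(−d₁) = 0.211737,  N(−d₂) = 0.496100
Put price V = K·e^{−rT}·N(−d₂) − S·N(−d₁) = 77.606817 − 45.627109 = 31.979708
φ(d₁) = (1/√(2π))·e^{−d₁²/2} = 0.289596
Θ = −S·φ(d₁)·σ/(2√T) + r·K·e^{−rT}·N(−d₂) = −11.023140 + 0.954564 = -10.068576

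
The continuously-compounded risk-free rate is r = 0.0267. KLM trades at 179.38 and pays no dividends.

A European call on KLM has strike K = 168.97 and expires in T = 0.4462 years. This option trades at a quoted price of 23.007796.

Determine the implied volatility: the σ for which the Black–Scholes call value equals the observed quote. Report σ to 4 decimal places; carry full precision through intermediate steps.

sigma = 0.3486

At σ = 0.3486 the Black–Scholes value reproduces the quote:
σ√T = 0.3486·√0.4462 = 0.232859
d₁ = (ln(S/K) + (r+σ²/2)T) / (σ√T) = (ln(179.38/168.97) + (0.0267+0.3486²/2)·0.4462) / 0.232859 = (0.059785 + 0.039025) / 0.232859 = 0.424336
d₂ = d₁ − σ√T = 0.424336 − 0.232859 = 0.191478
e^{−rT} = 0.988157
N(d₁) = 0.664340,  N(d₂) = 0.575924
V = S·N(d₁) − K·e^{−rT}·N(d₂) = 119.169268 − 96.161472 = 23.007796 (the quoted price), and the Black–Scholes price is strictly increasing in σ, so σ is unique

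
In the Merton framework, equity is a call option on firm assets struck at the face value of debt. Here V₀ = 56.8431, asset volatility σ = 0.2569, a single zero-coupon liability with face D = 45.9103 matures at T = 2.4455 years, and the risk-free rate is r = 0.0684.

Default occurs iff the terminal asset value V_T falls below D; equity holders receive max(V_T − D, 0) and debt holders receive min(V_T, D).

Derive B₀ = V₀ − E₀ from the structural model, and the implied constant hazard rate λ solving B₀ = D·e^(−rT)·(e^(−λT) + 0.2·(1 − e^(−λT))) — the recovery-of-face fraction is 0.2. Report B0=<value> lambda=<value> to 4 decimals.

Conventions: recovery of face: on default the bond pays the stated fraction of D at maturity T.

Equity is a call on the firm's assets struck at D = 45.9103:
d₁ = [ln(V₀/D) + (r + σ²/2)T] / (σ√T)
   = [ln(56.8431/45.9103) + (0.0684 + 0.5·0.2569²)·2.4455] / (0.2569·√2.4455)
   = [0.213605 + 0.247971] / 0.401743 = 1.148935
d₂ = d₁ − σ√T = 1.148935 − 0.401743 = 0.747192
N(d₁) = 0.874709,  N(d₂) = 0.772526,  e^(−rT) = 0.845969
E₀ = V₀·N(d₁) − D·e^(−rT)·N(d₂)
   = 56.8431·0.874709 − 45.9103·0.845969·0.772526 = 19.717229
B₀ = V₀ − E₀ = 56.8431 − 19.717229 = 37.125871
e^(−λT) = (B₀·e^(rT)/D − 0.2)/(1 − 0.2) = (37.1259·1.182076/45.9103 − 0.2)/0.8 = 0.94487443
λ = −ln(0.94487443)/2.4455 = 0.023187

B0=37.1259 lambda=0.0232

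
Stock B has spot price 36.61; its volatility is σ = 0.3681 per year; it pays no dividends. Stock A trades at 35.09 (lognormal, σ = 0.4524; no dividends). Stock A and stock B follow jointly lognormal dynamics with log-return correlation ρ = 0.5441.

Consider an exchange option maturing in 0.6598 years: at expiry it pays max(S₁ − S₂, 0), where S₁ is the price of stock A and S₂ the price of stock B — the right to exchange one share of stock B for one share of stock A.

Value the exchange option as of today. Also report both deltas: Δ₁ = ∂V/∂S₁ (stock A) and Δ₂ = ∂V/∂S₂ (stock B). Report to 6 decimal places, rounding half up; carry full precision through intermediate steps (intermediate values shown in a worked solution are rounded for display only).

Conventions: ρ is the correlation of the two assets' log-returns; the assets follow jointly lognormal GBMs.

σ_eff = √(σ₁² + σ₂² − 2ρσ₁σ₂) = √(0.4524² + 0.3681² − 2·0.5441·0.4524·0.3681) = 0.398682
d₁ = (ln(S₁/S₂) + (q₂ − q₁ + σ_eff²/2)T) / (σ_eff√T) = (ln(35.09/36.61) + (0.0 − 0.0 + 0.079474)·0.6598) / 0.323841 = 0.030976
d₂ = d₁ − σ_eff√T = 0.030976 − 0.323841 = -0.292865
N(d₁) = 0.512356,  N(d₂) = 0.384813
V = S₁·e^{−q₁T}·N(d₁) − S₂·e^{−q₂T}·N(d₂) = 17.978565 − 14.087990 = 3.890575
Key observation: r never enters — measured in units of stock B, the claim is a call on S₁/S₂ struck at 1, so only the dividend yields and σ_eff matter.
Δ₁ = e^{−q₁T}·N(d₁) = 0.512356;  Δ₂ = −e^{−q₂T}·N(d₂) = -0.384813

exchange price = 3.890575
Δ1 = 0.512356
Δ2 = -0.384813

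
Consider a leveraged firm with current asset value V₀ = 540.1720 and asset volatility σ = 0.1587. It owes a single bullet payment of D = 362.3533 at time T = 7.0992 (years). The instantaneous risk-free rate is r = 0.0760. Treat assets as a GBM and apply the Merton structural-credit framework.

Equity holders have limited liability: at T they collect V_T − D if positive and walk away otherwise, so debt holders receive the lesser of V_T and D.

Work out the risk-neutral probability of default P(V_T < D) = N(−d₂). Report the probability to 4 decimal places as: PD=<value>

PD=0.0223

Work the structural quantities from V₀ = 540.1720 against face 362.3533:
d₁ = [ln(V₀/D) + (r + σ²/2)T] / (σ√T)
   = [ln(540.1720/362.3533) + (0.0760 + 0.5·0.1587²)·7.0992] / (0.1587·√7.0992)
   = [0.399268 + 0.628938] / 0.422845 = 2.431636
d₂ = d₁ − σ√T = 2.431636 − 0.422845 = 2.008791
risk-neutral PD = N(−d₂) = N(-2.008791) = 0.022280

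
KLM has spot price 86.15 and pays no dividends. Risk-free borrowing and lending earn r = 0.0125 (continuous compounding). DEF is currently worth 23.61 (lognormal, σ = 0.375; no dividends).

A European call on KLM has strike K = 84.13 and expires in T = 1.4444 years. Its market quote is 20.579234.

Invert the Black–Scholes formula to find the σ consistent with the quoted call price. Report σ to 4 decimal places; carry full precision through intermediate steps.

sigma = 0.4700

At σ = 0.4700 the Black–Scholes value reproduces the quote:
σ√T = 0.47·√1.4444 = 0.564861
d₁ = (ln(S/K) + (r+σ²/2)T) / (σ√T) = (ln(86.15/84.13) + (0.0125+0.47²/2)·1.4444) / 0.564861 = (0.023727 + 0.177589) / 0.564861 = 0.356399
d₂ = d₁ − σ√T = 0.356399 − 0.564861 = -0.208462
e^{−rT} = 0.982107
N(d₁) = 0.639229,  N(d₂) = 0.417434
V = S·N(d₁) − K·e^{−rT}·N(d₂) = 55.069578 − 34.490344 = 20.579234 (matching the quote); vega is positive throughout, so no other σ reproduces this price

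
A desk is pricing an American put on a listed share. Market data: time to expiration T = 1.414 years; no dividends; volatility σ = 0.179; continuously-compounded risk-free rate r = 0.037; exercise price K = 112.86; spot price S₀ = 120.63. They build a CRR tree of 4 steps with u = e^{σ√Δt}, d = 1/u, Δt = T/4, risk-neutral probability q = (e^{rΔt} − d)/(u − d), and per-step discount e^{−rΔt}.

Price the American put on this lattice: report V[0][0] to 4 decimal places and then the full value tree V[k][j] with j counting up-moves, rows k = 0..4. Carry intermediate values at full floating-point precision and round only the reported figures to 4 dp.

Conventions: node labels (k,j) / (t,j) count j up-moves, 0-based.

price = 4.7997
tree:
4.7997
8.7538 1.4832
15.3577 3.2328 0.0000
25.2014 7.0462 0.0000 0.0000
34.0513 15.3577 0.0000 0.0000 0.0000

Δt=0.35350, u=1.11230, d=0.89904, q=0.53515, disc=e^(-rΔt)=0.98701
k=4 terminal: V=max(K-S,0) → 34.0513 15.3577 0.0000 0.0000 0.0000
k=3: j=0 S=87.6586 intr=25.2014 cont=23.7348 V=25.2014[EX]; j=1 S=108.4514 intr=4.4086 cont=7.0462 V=7.0462[hold]; j=2 S=134.1762 intr=0.0000 cont=0.0000 V=0.0000[hold]; j=3 S=166.0030 intr=0.0000 cont=0.0000 V=0.0000[hold]
k=2: j=0 S=97.5023 intr=15.3577 cont=15.2843 V=15.3577[EX]; j=1 S=120.6300 intr=0.0000 cont=3.2328 V=3.2328[hold]; j=2 S=149.2436 intr=0.0000 cont=0.0000 V=0.0000[hold]
k=1: j=0 S=108.4514 intr=4.4086 cont=8.7538 V=8.7538[hold]; j=1 S=134.1762 intr=0.0000 cont=1.4832 V=1.4832[hold]
k=0: j=0 S=120.6300 intr=0.0000 cont=4.7997 V=4.7997[hold]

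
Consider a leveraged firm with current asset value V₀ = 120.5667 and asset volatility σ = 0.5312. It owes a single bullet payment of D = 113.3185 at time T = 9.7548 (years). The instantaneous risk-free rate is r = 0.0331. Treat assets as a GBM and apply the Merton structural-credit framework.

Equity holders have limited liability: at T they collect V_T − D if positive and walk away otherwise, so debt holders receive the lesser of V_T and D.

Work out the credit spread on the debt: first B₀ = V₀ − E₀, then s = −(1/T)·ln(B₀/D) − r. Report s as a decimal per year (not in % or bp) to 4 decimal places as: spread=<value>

Apply the equity-as-call identities (strike 113.3185, horizon 9.7548 years):
d₁ = [ln(V₀/D) + (r + σ²/2)T] / (σ√T)
   = [ln(120.5667/113.3185) + (0.0331 + 0.5·0.5312²)·9.7548] / (0.5312·√9.7548)
   = [0.062001 + 1.699157] / 1.659080 = 1.061527
d₂ = d₁ − σ√T = 1.061527 − 1.659080 = -0.597553
N(d₁) = 0.855775,  N(d₂) = 0.275069,  e^(−rT) = 0.724058
E₀ = V₀·N(d₁) − D·e^(−rT)·N(d₂)
   = 120.5667·0.855775 − 113.3185·0.724058·0.275069 = 80.608742
B₀ = V₀ − E₀ = 120.5667 − 80.608742 = 39.957958
spread = −(1/T)·ln(B₀/D) − r = −(1/9.7548)·ln(39.957958/113.3185) − 0.0331 = 0.07375761

spread=0.0738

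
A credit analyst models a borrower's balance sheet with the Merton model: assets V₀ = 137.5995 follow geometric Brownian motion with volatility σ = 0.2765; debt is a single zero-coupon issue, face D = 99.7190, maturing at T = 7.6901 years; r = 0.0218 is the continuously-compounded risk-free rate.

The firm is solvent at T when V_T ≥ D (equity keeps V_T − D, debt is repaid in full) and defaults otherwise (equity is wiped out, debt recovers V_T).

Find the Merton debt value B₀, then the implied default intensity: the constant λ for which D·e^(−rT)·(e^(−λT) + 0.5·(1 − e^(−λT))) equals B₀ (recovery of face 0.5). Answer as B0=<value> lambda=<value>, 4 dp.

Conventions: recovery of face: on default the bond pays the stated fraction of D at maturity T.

With assets at 137.5995 and a single debt payment of 99.7190 at 7.6901 years:
d₁ = [ln(V₀/D) + (r + σ²/2)T] / (σ√T)
   = [ln(137.5995/99.7190) + (0.0218 + 0.5·0.2765²)·7.6901] / (0.2765·√7.6901)
   = [0.321991 + 0.461607] / 0.766763 = 1.021956
d₂ = d₁ − σ√T = 1.021956 − 0.766763 = 0.255193
N(d₁) = 0.846599,  N(d₂) = 0.600713,  e^(−rT) = 0.845655
E₀ = V₀·N(d₁) − D·e^(−rT)·N(d₂)
   = 137.5995·0.846599 − 99.7190·0.845655·0.600713 = 65.834789
B₀ = V₀ − E₀ = 137.5995 − 65.834789 = 71.764711
e^(−λT) = (B₀·e^(rT)/D − 0.5)/(1 − 0.5) = (71.7647·1.182516/99.7190 − 0.5)/0.5 = 0.70204053
λ = −ln(0.70204053)/7.6901 = 0.046003

B0=71.7647 lambda=0.0460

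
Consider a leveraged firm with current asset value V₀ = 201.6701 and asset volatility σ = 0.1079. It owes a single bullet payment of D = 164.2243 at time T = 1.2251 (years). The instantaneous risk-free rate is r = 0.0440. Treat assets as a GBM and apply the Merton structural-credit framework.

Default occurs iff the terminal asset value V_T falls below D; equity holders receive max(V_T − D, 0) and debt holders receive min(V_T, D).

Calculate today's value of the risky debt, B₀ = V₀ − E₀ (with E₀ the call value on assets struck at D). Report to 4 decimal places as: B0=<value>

Apply the equity-as-call identities (strike 164.2243, horizon 1.2251 years):
d₁ = [ln(V₀/D) + (r + σ²/2)T] / (σ√T)
   = [ln(201.6701/164.2243) + (0.0440 + 0.5·0.1079²)·1.2251] / (0.1079·√1.2251)
   = [0.205400 + 0.061036] / 0.119428 = 2.230928
d₂ = d₁ − σ√T = 2.230928 − 0.119428 = 2.111500
N(d₁) = 0.987157,  N(d₂) = 0.982635,  e^(−rT) = 0.947523
E₀ = V₀·N(d₁) − D·e^(−rT)·N(d₂)
   = 201.6701·0.987157 − 164.2243·0.947523·0.982635 = 46.175866
B₀ = V₀ − E₀ = 201.6701 − 46.175866 = 155.494234

B0=155.4942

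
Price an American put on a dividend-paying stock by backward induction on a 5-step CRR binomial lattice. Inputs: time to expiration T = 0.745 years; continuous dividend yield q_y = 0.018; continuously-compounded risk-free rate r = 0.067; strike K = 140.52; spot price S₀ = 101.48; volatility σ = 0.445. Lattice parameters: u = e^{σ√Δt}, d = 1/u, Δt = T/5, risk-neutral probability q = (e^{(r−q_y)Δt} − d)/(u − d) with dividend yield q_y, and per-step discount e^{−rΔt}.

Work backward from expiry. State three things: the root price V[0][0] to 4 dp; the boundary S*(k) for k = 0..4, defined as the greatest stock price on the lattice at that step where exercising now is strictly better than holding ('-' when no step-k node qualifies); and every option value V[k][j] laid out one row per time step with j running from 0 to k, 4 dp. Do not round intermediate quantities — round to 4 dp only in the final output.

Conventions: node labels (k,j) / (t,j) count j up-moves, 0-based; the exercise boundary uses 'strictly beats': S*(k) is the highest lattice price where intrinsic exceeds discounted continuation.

price = 41.7611
boundary = - 85.4635 71.9749 85.4635 101.4800
tree:
41.7611
55.0565 28.1403
68.5451 40.3016 15.4703
79.9049 55.0565 25.0588 5.3399
89.4717 68.5451 39.0400 10.3399 0.0000
97.5286 79.9049 55.0565 20.0219 0.0000 0.0000

params: Δt=0.14900 u=1.18741 d=0.84217 q=0.47839 e^(-rΔt)=0.99007
t_5 payoffs: 97.5286 79.9049 55.0565 20.0219 0.0000 0.0000
t_4: node(4,0) S=51.0483 payoff=89.4717 vs cont=88.2126 → 89.4717 [stop]  node(4,1) S=71.9749 payoff=68.5451 vs cont=67.3421 → 68.5451 [stop]  node(4,2) S=101.4800 payoff=39.0400 vs cont=37.9160 → 39.0400 [stop]  node(4,3) S=143.0803 payoff=0.0000 vs cont=10.3399 → 10.3399 [wait]  node(4,4) S=201.7342 payoff=0.0000 vs cont=0.0000 → 0.0000 [wait]  ⇒ S*(4)=101.4800
t_3: node(3,0) S=60.6151 payoff=79.9049 vs cont=78.6714 → 79.9049 [stop]  node(3,1) S=85.4635 payoff=55.0565 vs cont=53.8896 → 55.0565 [stop]  node(3,2) S=120.4981 payoff=20.0219 vs cont=25.0588 → 25.0588 [wait]  node(3,3) S=169.8947 payoff=0.0000 vs cont=5.3399 → 5.3399 [wait]  ⇒ S*(3)=85.4635
t_2: node(2,0) S=71.9749 payoff=68.5451 vs cont=67.3421 → 68.5451 [stop]  node(2,1) S=101.4800 payoff=39.0400 vs cont=40.3016 → 40.3016 [wait]  node(2,2) S=143.0803 payoff=0.0000 vs cont=15.4703 → 15.4703 [wait]  ⇒ S*(2)=71.9749
t_1: node(1,0) S=85.4635 payoff=55.0565 vs cont=54.4871 → 55.0565 [stop]  node(1,1) S=120.4981 payoff=20.0219 vs cont=28.1403 → 28.1403 [wait]  ⇒ S*(1)=85.4635
t_0: node(0,0) S=101.4800 payoff=39.0400 vs cont=41.7611 → 41.7611 [wait]  ⇒ S*(0)=-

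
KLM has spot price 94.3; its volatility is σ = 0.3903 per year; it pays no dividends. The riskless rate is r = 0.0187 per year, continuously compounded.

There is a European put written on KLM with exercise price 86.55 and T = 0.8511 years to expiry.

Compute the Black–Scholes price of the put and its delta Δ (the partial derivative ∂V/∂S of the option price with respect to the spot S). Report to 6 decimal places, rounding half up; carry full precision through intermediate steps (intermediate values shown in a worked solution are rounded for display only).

σ√T = 0.3903·√0.8511 = 0.360072
d₁ = (ln(S/K) + (r+σ²/2)T) / (σ√T) = (ln(94.3/86.55) + (0.0187+0.3903²/2)·0.8511) / 0.360072 = (0.085759 + 0.080741) / 0.360072 = 0.462409
d₂ = d₁ − σ√T = 0.462409 − 0.360072 = 0.102337
e^{−rT} = 0.984210
N(−d₁) = 0.321894,  N(−d₂) = 0.459245
Put price V = K·e^{−rT}·N(−d₂) − S·N(−d₁) = 39.120015 − 30.354615 = 8.765401
Δ = −N(−d₁) = -0.321894

price = 8.765401
Δ = -0.321894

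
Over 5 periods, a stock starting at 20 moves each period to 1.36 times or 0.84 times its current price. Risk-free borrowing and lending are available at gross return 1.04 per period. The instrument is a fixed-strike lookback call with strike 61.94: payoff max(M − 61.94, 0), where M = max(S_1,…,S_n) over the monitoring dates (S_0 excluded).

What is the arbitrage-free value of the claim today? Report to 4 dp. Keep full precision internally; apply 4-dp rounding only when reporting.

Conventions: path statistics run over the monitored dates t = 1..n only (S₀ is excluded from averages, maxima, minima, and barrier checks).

Under the martingale measure an up-move has probability p* = 0.3846; value the claim as the probability-weighted average of per-path payoffs, discounted 5 periods at R = 1.04.
Enumerate all 2^5 = 32 price paths (U = up ×1.36, D = down ×0.84); each path with k up-moves has probability p*^k·(1−p*)^(5−k).
DDDDD: M=16.8000, payoff=0.0000, prob=0.088254
UDDDD: M=27.2000, payoff=0.0000, prob=0.055159
DUDDD: M=22.8480, payoff=0.0000, prob=0.055159
UUDDD: M=36.9920, payoff=0.0000, prob=0.034474
DDUDD: M=19.1923, payoff=0.0000, prob=0.055159
UDUDD: M=31.0733, payoff=0.0000, prob=0.034474
DUUDD: M=31.0733, payoff=0.0000, prob=0.034474
UUUDD: M=50.3091, payoff=0.0000, prob=0.021546
DDDUD: M=16.8000, payoff=0.0000, prob=0.055159
UDDUD: M=27.2000, payoff=0.0000, prob=0.034474
DUDUD: M=26.1016, payoff=0.0000, prob=0.034474
UUDUD: M=42.2597, payoff=0.0000, prob=0.021546
DDUUD: M=26.1016, payoff=0.0000, prob=0.034474
UDUUD: M=42.2597, payoff=0.0000, prob=0.021546
DUUUD: M=42.2597, payoff=0.0000, prob=0.021546
UUUUD: M=68.4204, payoff=6.4804, prob=0.013466
DDDDU: M=16.8000, payoff=0.0000, prob=0.055159
UDDDU: M=27.2000, payoff=0.0000, prob=0.034474
DUDDU: M=22.8480, payoff=0.0000, prob=0.034474
UUDDU: M=36.9920, payoff=0.0000, prob=0.021546
DDUDU: M=21.9253, payoff=0.0000, prob=0.034474
UDUDU: M=35.4981, payoff=0.0000, prob=0.021546
DUUDU: M=35.4981, payoff=0.0000, prob=0.021546
UUUDU: M=57.4731, payoff=0.0000, prob=0.013466
DDDUU: M=21.9253, payoff=0.0000, prob=0.034474
UDDUU: M=35.4981, payoff=0.0000, prob=0.021546
DUDUU: M=35.4981, payoff=0.0000, prob=0.021546
UUDUU: M=57.4731, payoff=0.0000, prob=0.013466
DDUUU: M=35.4981, payoff=0.0000, prob=0.021546
UDUUU: M=57.4731, payoff=0.0000, prob=0.013466
DUUUU: M=57.4731, payoff=0.0000, prob=0.013466
UUUUU: M=93.0517, payoff=31.1117, prob=0.008417
Price = Σ prob·payoff / R^5 = 0.349121 / 1.216653 = 0.2870

price = 0.2870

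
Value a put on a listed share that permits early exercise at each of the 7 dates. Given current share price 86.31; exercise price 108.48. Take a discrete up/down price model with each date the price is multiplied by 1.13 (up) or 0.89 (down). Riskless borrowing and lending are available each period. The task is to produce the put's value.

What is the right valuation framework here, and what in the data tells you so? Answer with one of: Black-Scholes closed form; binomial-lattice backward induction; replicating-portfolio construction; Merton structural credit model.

framework: binomial-lattice backward induction

Key observation: an American put (K = 108.48, S₀ = 86.31) on a 7-date tree has no closed form — the optimal stopping decision is embedded and must be resolved recursively from expiry.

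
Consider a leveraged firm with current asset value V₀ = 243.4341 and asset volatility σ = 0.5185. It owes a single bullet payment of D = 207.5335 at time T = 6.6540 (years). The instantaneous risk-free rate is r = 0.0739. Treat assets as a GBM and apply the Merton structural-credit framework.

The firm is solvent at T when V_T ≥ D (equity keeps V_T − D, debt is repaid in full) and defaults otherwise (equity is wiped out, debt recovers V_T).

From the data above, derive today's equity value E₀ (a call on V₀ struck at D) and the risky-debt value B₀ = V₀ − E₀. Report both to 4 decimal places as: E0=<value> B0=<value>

Work the structural quantities from V₀ = 243.4341 against face 207.5335:
d₁ = [ln(V₀/D) + (r + σ²/2)T] / (σ√T)
   = [ln(243.4341/207.5335) + (0.0739 + 0.5·0.5185²)·6.6540] / (0.5185·√6.6540)
   = [0.159553 + 1.386169] / 1.337489 = 1.155690
d₂ = d₁ − σ√T = 1.155690 − 1.337489 = -0.181799
N(d₁) = 0.876096,  N(d₂) = 0.427870,  e^(−rT) = 0.611567
E₀ = V₀·N(d₁) − D·e^(−rT)·N(d₂)
   = 243.4341·0.876096 − 207.5335·0.611567·0.427870 = 158.966062
B₀ = V₀ − E₀ = 243.4341 − 158.966062 = 84.468038

E0=158.9661 B0=84.4680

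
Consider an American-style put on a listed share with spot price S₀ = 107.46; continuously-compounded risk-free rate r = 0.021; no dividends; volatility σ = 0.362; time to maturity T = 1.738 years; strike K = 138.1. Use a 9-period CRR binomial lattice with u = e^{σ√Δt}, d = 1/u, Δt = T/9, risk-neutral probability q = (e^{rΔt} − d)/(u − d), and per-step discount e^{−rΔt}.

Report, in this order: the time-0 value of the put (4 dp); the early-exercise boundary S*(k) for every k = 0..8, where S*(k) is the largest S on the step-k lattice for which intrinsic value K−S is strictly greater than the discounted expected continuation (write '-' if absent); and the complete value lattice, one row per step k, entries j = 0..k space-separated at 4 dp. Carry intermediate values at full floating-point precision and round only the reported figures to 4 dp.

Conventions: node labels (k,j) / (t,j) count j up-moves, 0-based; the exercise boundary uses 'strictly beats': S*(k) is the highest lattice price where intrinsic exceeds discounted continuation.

Δt=0.19311  u=1.17243  d=0.85293  q=0.47303  discount=0.99595
step 9 (expiry): payoffs max(K−S,0) = 112.4278 102.8111 89.5922 71.4215 46.4442 12.1106 0.0000 0.0000 0.0000 0.0000
step 8: (k=8,j=0): S=30.0989, K−S=108.0011, hold=107.4422 ⇒ V=108.0011 exercise | (k=8,j=1): S=41.3737, K−S=96.7263, hold=96.1674 ⇒ V=96.7263 exercise | (k=8,j=2): S=56.8720, K−S=81.2280, hold=80.6691 ⇒ V=81.2280 exercise | (k=8,j=3): S=78.1759, K−S=59.9241, hold=59.3652 ⇒ V=59.9241 exercise | (k=8,j=4): S=107.4600, K−S=30.6400, hold=30.0811 ⇒ V=30.6400 exercise | (k=8,j=5): S=147.7137, K−S=0.0000, hold=6.3561 ⇒ V=6.3561 continue | (k=8,j=6): S=203.0462, K−S=0.0000, hold=0.0000 ⇒ V=0.0000 continue | (k=8,j=7): S=279.1059, K−S=0.0000, hold=0.0000 ⇒ V=0.0000 continue | (k=8,j=8): S=383.6569, K−S=0.0000, hold=0.0000 ⇒ V=0.0000 continue  boundary S*=107.4600
step 7: (k=7,j=0): S=35.2889, K−S=102.8111, hold=102.2522 ⇒ V=102.8111 exercise | (k=7,j=1): S=48.5078, K−S=89.5922, hold=89.0333 ⇒ V=89.5922 exercise | (k=7,j=2): S=66.6785, K−S=71.4215, hold=70.8626 ⇒ V=71.4215 exercise | (k=7,j=3): S=91.6558, K−S=46.4442, hold=45.8853 ⇒ V=46.4442 exercise | (k=7,j=4): S=125.9894, K−S=12.1106, hold=19.0754 ⇒ V=19.0754 continue | (k=7,j=5): S=173.1841, K−S=0.0000, hold=3.3359 ⇒ V=3.3359 continue | (k=7,j=6): S=238.0576, K−S=0.0000, hold=0.0000 ⇒ V=0.0000 continue | (k=7,j=7): S=327.2322, K−S=0.0000, hold=0.0000 ⇒ V=0.0000 continue  boundary S*=91.6558
step 6: (k=6,j=0): S=41.3737, K−S=96.7263, hold=96.1674 ⇒ V=96.7263 exercise | (k=6,j=1): S=56.8720, K−S=81.2280, hold=80.6691 ⇒ V=81.2280 exercise | (k=6,j=2): S=78.1759, K−S=59.9241, hold=59.3652 ⇒ V=59.9241 exercise | (k=6,j=3): S=107.4600, K−S=30.6400, hold=33.3623 ⇒ V=33.3623 continue | (k=6,j=4): S=147.7137, K−S=0.0000, hold=11.5830 ⇒ V=11.5830 continue | (k=6,j=5): S=203.0462, K−S=0.0000, hold=1.7508 ⇒ V=1.7508 continue | (k=6,j=6): S=279.1059, K−S=0.0000, hold=0.0000 ⇒ V=0.0000 continue  boundary S*=78.1759
step 5: (k=5,j=0): S=48.5078, K−S=89.5922, hold=89.0333 ⇒ V=89.5922 exercise | (k=5,j=1): S=66.6785, K−S=71.4215, hold=70.8626 ⇒ V=71.4215 exercise | (k=5,j=2): S=91.6558, K−S=46.4442, hold=47.1679 ⇒ V=47.1679 continue | (k=5,j=3): S=125.9894, K−S=12.1106, hold=22.9667 ⇒ V=22.9667 continue | (k=5,j=4): S=173.1841, K−S=0.0000, hold=6.9040 ⇒ V=6.9040 continue | (k=5,j=5): S=238.0576, K−S=0.0000, hold=0.9189 ⇒ V=0.9189 continue  boundary S*=66.6785
step 4: (k=4,j=0): S=56.8720, K−S=81.2280, hold=80.6691 ⇒ V=81.2280 exercise | (k=4,j=1): S=78.1759, K−S=59.9241, hold=59.7061 ⇒ V=59.9241 exercise | (k=4,j=2): S=107.4600, K−S=30.6400, hold=35.5754 ⇒ V=35.5754 continue | (k=4,j=3): S=147.7137, K−S=0.0000, hold=15.3063 ⇒ V=15.3063 continue | (k=4,j=4): S=203.0462, K−S=0.0000, hold=4.0564 ⇒ V=4.0564 continue  boundary S*=78.1759
step 3: (k=3,j=0): S=66.6785, K−S=71.4215, hold=70.8626 ⇒ V=71.4215 exercise | (k=3,j=1): S=91.6558, K−S=46.4442, hold=48.2105 ⇒ V=48.2105 continue | (k=3,j=2): S=125.9894, K−S=12.1106, hold=25.8823 ⇒ V=25.8823 continue | (k=3,j=3): S=173.1841, K−S=0.0000, hold=9.9443 ⇒ V=9.9443 continue  boundary S*=66.6785
step 2: (k=2,j=0): S=78.1759, K−S=59.9241, hold=60.1973 ⇒ V=60.1973 continue | (k=2,j=1): S=107.4600, K−S=30.6400, hold=37.4961 ⇒ V=37.4961 continue | (k=2,j=2): S=147.7137, K−S=0.0000, hold=18.2689 ⇒ V=18.2689 continue  boundary S*=-
step 1: (k=1,j=0): S=91.6558, K−S=46.4442, hold=49.2588 ⇒ V=49.2588 continue | (k=1,j=1): S=125.9894, K−S=12.1106, hold=28.2861 ⇒ V=28.2861 continue  boundary S*=-
step 0: (k=0,j=0): S=107.4600, K−S=30.6400, hold=39.1788 ⇒ V=39.1788 continue  boundary S*=-

price = 39.1788
boundary = - - - 66.6785 78.1759 66.6785 78.1759 91.6558 107.4600
tree:
39.1788
49.2588 28.2861
60.1973 37.4961 18.2689
71.4215 48.2105 25.8823 9.9443
81.2280 59.9241 35.5754 15.3063 4.0564
89.5922 71.4215 47.1679 22.9667 6.9040 0.9189
96.7263 81.2280 59.9241 33.3623 11.5830 1.7508 0.0000
102.8111 89.5922 71.4215 46.4442 19.0754 3.3359 0.0000 0.0000
108.0011 96.7263 81.2280 59.9241 30.6400 6.3561 0.0000 0.0000 0.0000
112.4278 102.8111 89.5922 71.4215 46.4442 12.1106 0.0000 0.0000 0.0000 0.0000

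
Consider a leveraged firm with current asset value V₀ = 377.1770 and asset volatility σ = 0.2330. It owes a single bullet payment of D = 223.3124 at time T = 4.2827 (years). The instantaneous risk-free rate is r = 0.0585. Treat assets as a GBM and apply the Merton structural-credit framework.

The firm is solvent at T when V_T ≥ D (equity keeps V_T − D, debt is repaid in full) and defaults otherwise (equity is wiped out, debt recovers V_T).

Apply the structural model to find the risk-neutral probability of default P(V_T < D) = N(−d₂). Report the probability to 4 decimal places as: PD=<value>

PD=0.0860

Equity is a call on the firm's assets struck at D = 223.3124:
d₁ = [ln(V₀/D) + (r + σ²/2)T] / (σ√T)
   = [ln(377.1770/223.3124) + (0.0585 + 0.5·0.2330²)·4.2827] / (0.2330·√4.2827)
   = [0.524143 + 0.366790] / 0.482186 = 1.847694
d₂ = d₁ − σ√T = 1.847694 − 0.482186 = 1.365508
risk-neutral PD = N(−d₂) = N(-1.365508) = 0.086047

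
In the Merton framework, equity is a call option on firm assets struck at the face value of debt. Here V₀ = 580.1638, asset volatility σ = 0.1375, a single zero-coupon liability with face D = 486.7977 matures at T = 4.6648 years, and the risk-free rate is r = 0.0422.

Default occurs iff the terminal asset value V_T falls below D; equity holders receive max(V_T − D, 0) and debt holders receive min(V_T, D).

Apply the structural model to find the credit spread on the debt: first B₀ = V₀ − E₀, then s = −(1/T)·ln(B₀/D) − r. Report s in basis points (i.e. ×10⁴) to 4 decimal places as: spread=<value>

spread=38.5517

Apply the equity-as-call identities (strike 486.7977, horizon 4.6648 years):
d₁ = [ln(V₀/D) + (r + σ²/2)T] / (σ√T)
   = [ln(580.1638/486.7977) + (0.0422 + 0.5·0.1375²)·4.6648] / (0.1375·√4.6648)
   = [0.175462 + 0.240951] / 0.296975 = 1.402185
d₂ = d₁ − σ√T = 1.402185 − 0.296975 = 1.105211
N(d₁) = 0.919570,  N(d₂) = 0.865466,  e^(−rT) = 0.821310
E₀ = V₀·N(d₁) − D·e^(−rT)·N(d₂)
   = 580.1638·0.919570 − 486.7977·0.821310·0.865466 = 187.477736
B₀ = V₀ − E₀ = 580.1638 − 187.477736 = 392.686064
spread = −(1/T)·ln(B₀/D) − r = −(1/4.6648)·ln(392.686064/486.7977) − 0.0422 = 0.00385517
in basis points: 0.00385517 × 10⁴ = 38.5517 bp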